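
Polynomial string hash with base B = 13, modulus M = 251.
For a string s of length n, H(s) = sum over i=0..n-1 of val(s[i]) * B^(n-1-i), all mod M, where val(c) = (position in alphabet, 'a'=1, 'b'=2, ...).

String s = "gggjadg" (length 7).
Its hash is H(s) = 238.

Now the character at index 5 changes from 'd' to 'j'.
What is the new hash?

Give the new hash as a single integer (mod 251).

Answer: 65

Derivation:
val('d') = 4, val('j') = 10
Position k = 5, exponent = n-1-k = 1
B^1 mod M = 13^1 mod 251 = 13
Delta = (10 - 4) * 13 mod 251 = 78
New hash = (238 + 78) mod 251 = 65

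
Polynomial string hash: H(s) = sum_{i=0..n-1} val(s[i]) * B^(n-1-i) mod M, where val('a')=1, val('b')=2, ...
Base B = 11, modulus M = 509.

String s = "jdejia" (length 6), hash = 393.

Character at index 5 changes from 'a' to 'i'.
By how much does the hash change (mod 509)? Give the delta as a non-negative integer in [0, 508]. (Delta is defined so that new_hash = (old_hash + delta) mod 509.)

Answer: 8

Derivation:
Delta formula: (val(new) - val(old)) * B^(n-1-k) mod M
  val('i') - val('a') = 9 - 1 = 8
  B^(n-1-k) = 11^0 mod 509 = 1
  Delta = 8 * 1 mod 509 = 8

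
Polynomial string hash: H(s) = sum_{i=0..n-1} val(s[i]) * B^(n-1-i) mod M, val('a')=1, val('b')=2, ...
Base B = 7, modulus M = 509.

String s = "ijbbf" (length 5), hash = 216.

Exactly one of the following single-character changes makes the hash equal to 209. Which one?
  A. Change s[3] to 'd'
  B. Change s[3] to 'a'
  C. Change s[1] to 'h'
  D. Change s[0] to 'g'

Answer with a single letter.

Answer: B

Derivation:
Option A: s[3]='b'->'d', delta=(4-2)*7^1 mod 509 = 14, hash=216+14 mod 509 = 230
Option B: s[3]='b'->'a', delta=(1-2)*7^1 mod 509 = 502, hash=216+502 mod 509 = 209 <-- target
Option C: s[1]='j'->'h', delta=(8-10)*7^3 mod 509 = 332, hash=216+332 mod 509 = 39
Option D: s[0]='i'->'g', delta=(7-9)*7^4 mod 509 = 288, hash=216+288 mod 509 = 504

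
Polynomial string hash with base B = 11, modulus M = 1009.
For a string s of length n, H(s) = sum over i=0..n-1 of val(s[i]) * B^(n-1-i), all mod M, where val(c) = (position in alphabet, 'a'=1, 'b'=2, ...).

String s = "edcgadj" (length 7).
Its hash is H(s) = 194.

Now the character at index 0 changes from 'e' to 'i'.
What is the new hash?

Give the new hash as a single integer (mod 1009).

val('e') = 5, val('i') = 9
Position k = 0, exponent = n-1-k = 6
B^6 mod M = 11^6 mod 1009 = 766
Delta = (9 - 5) * 766 mod 1009 = 37
New hash = (194 + 37) mod 1009 = 231

Answer: 231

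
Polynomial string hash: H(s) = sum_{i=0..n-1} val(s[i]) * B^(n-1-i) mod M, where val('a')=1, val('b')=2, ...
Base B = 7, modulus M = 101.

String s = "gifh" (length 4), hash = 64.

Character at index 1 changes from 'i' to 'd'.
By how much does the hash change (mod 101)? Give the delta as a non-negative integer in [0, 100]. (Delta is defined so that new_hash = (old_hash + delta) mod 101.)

Delta formula: (val(new) - val(old)) * B^(n-1-k) mod M
  val('d') - val('i') = 4 - 9 = -5
  B^(n-1-k) = 7^2 mod 101 = 49
  Delta = -5 * 49 mod 101 = 58

Answer: 58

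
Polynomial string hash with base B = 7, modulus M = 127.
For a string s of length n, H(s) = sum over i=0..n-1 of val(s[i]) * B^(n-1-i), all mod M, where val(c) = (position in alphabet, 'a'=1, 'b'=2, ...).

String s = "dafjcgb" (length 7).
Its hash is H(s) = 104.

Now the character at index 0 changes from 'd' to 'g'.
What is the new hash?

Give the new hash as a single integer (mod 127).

Answer: 118

Derivation:
val('d') = 4, val('g') = 7
Position k = 0, exponent = n-1-k = 6
B^6 mod M = 7^6 mod 127 = 47
Delta = (7 - 4) * 47 mod 127 = 14
New hash = (104 + 14) mod 127 = 118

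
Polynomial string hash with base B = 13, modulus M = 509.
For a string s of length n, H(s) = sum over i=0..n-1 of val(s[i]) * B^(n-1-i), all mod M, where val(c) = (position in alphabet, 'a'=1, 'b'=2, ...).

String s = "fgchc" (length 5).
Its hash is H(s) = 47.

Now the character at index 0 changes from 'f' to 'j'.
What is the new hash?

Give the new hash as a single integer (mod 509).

val('f') = 6, val('j') = 10
Position k = 0, exponent = n-1-k = 4
B^4 mod M = 13^4 mod 509 = 57
Delta = (10 - 6) * 57 mod 509 = 228
New hash = (47 + 228) mod 509 = 275

Answer: 275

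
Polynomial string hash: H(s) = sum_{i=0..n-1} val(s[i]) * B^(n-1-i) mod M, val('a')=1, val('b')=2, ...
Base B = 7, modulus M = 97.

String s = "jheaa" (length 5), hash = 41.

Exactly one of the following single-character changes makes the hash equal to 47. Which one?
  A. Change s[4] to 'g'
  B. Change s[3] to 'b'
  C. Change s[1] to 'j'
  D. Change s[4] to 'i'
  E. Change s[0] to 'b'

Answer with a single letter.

Answer: A

Derivation:
Option A: s[4]='a'->'g', delta=(7-1)*7^0 mod 97 = 6, hash=41+6 mod 97 = 47 <-- target
Option B: s[3]='a'->'b', delta=(2-1)*7^1 mod 97 = 7, hash=41+7 mod 97 = 48
Option C: s[1]='h'->'j', delta=(10-8)*7^3 mod 97 = 7, hash=41+7 mod 97 = 48
Option D: s[4]='a'->'i', delta=(9-1)*7^0 mod 97 = 8, hash=41+8 mod 97 = 49
Option E: s[0]='j'->'b', delta=(2-10)*7^4 mod 97 = 95, hash=41+95 mod 97 = 39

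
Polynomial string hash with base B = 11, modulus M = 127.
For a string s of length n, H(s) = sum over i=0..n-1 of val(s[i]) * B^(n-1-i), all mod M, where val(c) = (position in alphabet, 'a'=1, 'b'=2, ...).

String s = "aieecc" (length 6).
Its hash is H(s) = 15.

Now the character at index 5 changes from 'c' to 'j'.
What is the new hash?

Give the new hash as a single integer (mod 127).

val('c') = 3, val('j') = 10
Position k = 5, exponent = n-1-k = 0
B^0 mod M = 11^0 mod 127 = 1
Delta = (10 - 3) * 1 mod 127 = 7
New hash = (15 + 7) mod 127 = 22

Answer: 22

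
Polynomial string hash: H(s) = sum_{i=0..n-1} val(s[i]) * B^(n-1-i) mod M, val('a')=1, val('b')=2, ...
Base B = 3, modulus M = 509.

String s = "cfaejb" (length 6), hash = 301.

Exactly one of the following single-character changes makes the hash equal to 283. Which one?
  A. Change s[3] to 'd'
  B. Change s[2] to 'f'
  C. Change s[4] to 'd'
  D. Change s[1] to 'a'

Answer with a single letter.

Option A: s[3]='e'->'d', delta=(4-5)*3^2 mod 509 = 500, hash=301+500 mod 509 = 292
Option B: s[2]='a'->'f', delta=(6-1)*3^3 mod 509 = 135, hash=301+135 mod 509 = 436
Option C: s[4]='j'->'d', delta=(4-10)*3^1 mod 509 = 491, hash=301+491 mod 509 = 283 <-- target
Option D: s[1]='f'->'a', delta=(1-6)*3^4 mod 509 = 104, hash=301+104 mod 509 = 405

Answer: C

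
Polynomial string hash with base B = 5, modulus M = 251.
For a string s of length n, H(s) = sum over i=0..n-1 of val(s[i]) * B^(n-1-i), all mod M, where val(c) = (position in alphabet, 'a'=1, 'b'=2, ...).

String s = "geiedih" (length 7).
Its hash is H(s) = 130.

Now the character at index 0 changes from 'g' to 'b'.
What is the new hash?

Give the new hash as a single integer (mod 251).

Answer: 66

Derivation:
val('g') = 7, val('b') = 2
Position k = 0, exponent = n-1-k = 6
B^6 mod M = 5^6 mod 251 = 63
Delta = (2 - 7) * 63 mod 251 = 187
New hash = (130 + 187) mod 251 = 66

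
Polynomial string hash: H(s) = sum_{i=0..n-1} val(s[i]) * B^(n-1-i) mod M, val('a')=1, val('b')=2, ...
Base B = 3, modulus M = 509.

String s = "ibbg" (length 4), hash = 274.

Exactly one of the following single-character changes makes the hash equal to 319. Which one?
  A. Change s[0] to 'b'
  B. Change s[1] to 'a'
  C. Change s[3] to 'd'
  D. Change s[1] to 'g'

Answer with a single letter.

Option A: s[0]='i'->'b', delta=(2-9)*3^3 mod 509 = 320, hash=274+320 mod 509 = 85
Option B: s[1]='b'->'a', delta=(1-2)*3^2 mod 509 = 500, hash=274+500 mod 509 = 265
Option C: s[3]='g'->'d', delta=(4-7)*3^0 mod 509 = 506, hash=274+506 mod 509 = 271
Option D: s[1]='b'->'g', delta=(7-2)*3^2 mod 509 = 45, hash=274+45 mod 509 = 319 <-- target

Answer: D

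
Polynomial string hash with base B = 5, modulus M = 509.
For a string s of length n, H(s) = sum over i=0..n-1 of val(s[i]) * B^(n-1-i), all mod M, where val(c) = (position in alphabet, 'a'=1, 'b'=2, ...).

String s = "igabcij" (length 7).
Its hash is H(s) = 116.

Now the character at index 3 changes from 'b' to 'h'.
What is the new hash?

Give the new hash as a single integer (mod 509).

Answer: 357

Derivation:
val('b') = 2, val('h') = 8
Position k = 3, exponent = n-1-k = 3
B^3 mod M = 5^3 mod 509 = 125
Delta = (8 - 2) * 125 mod 509 = 241
New hash = (116 + 241) mod 509 = 357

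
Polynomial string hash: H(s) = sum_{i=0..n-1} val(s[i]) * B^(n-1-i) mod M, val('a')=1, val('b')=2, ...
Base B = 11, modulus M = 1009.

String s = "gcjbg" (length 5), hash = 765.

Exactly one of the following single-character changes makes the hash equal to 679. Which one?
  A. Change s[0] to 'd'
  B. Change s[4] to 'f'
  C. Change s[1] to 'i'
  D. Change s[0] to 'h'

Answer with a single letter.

Answer: C

Derivation:
Option A: s[0]='g'->'d', delta=(4-7)*11^4 mod 1009 = 473, hash=765+473 mod 1009 = 229
Option B: s[4]='g'->'f', delta=(6-7)*11^0 mod 1009 = 1008, hash=765+1008 mod 1009 = 764
Option C: s[1]='c'->'i', delta=(9-3)*11^3 mod 1009 = 923, hash=765+923 mod 1009 = 679 <-- target
Option D: s[0]='g'->'h', delta=(8-7)*11^4 mod 1009 = 515, hash=765+515 mod 1009 = 271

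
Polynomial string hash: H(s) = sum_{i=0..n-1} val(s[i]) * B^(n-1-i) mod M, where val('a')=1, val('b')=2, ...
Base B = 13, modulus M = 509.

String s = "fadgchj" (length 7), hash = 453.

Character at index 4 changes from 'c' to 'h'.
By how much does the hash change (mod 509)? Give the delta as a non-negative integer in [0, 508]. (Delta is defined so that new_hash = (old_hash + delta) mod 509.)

Answer: 336

Derivation:
Delta formula: (val(new) - val(old)) * B^(n-1-k) mod M
  val('h') - val('c') = 8 - 3 = 5
  B^(n-1-k) = 13^2 mod 509 = 169
  Delta = 5 * 169 mod 509 = 336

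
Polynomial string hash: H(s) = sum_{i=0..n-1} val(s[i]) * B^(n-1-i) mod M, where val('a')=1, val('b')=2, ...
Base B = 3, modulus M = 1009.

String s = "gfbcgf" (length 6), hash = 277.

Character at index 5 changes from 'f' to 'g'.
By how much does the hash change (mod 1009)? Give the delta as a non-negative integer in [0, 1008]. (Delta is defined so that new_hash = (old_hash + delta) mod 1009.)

Delta formula: (val(new) - val(old)) * B^(n-1-k) mod M
  val('g') - val('f') = 7 - 6 = 1
  B^(n-1-k) = 3^0 mod 1009 = 1
  Delta = 1 * 1 mod 1009 = 1

Answer: 1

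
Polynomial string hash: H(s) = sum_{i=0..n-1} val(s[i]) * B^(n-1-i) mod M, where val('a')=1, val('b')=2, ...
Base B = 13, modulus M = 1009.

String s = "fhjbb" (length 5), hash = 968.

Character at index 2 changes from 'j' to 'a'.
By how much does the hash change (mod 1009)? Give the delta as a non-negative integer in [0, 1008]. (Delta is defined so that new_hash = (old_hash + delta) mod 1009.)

Delta formula: (val(new) - val(old)) * B^(n-1-k) mod M
  val('a') - val('j') = 1 - 10 = -9
  B^(n-1-k) = 13^2 mod 1009 = 169
  Delta = -9 * 169 mod 1009 = 497

Answer: 497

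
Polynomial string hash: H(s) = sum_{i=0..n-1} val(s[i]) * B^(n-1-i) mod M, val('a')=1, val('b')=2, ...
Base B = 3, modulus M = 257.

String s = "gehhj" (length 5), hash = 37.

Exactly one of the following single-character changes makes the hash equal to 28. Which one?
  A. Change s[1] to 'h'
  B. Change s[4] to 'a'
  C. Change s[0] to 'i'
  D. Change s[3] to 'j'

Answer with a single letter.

Answer: B

Derivation:
Option A: s[1]='e'->'h', delta=(8-5)*3^3 mod 257 = 81, hash=37+81 mod 257 = 118
Option B: s[4]='j'->'a', delta=(1-10)*3^0 mod 257 = 248, hash=37+248 mod 257 = 28 <-- target
Option C: s[0]='g'->'i', delta=(9-7)*3^4 mod 257 = 162, hash=37+162 mod 257 = 199
Option D: s[3]='h'->'j', delta=(10-8)*3^1 mod 257 = 6, hash=37+6 mod 257 = 43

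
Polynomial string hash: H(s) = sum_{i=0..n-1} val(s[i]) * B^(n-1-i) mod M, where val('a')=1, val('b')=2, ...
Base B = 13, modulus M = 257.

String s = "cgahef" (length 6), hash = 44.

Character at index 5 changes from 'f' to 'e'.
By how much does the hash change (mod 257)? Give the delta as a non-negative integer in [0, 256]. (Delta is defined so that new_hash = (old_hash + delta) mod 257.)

Answer: 256

Derivation:
Delta formula: (val(new) - val(old)) * B^(n-1-k) mod M
  val('e') - val('f') = 5 - 6 = -1
  B^(n-1-k) = 13^0 mod 257 = 1
  Delta = -1 * 1 mod 257 = 256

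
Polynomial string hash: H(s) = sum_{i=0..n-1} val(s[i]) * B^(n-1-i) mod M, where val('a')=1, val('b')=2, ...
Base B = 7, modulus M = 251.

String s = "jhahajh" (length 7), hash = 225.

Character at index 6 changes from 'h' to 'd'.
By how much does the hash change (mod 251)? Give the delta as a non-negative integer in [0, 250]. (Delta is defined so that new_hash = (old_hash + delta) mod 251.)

Delta formula: (val(new) - val(old)) * B^(n-1-k) mod M
  val('d') - val('h') = 4 - 8 = -4
  B^(n-1-k) = 7^0 mod 251 = 1
  Delta = -4 * 1 mod 251 = 247

Answer: 247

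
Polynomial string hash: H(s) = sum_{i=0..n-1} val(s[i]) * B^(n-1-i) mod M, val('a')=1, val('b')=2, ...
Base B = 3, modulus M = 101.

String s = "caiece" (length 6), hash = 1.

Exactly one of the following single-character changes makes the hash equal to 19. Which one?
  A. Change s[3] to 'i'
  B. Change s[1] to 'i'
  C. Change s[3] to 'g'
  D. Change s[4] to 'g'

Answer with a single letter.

Option A: s[3]='e'->'i', delta=(9-5)*3^2 mod 101 = 36, hash=1+36 mod 101 = 37
Option B: s[1]='a'->'i', delta=(9-1)*3^4 mod 101 = 42, hash=1+42 mod 101 = 43
Option C: s[3]='e'->'g', delta=(7-5)*3^2 mod 101 = 18, hash=1+18 mod 101 = 19 <-- target
Option D: s[4]='c'->'g', delta=(7-3)*3^1 mod 101 = 12, hash=1+12 mod 101 = 13

Answer: C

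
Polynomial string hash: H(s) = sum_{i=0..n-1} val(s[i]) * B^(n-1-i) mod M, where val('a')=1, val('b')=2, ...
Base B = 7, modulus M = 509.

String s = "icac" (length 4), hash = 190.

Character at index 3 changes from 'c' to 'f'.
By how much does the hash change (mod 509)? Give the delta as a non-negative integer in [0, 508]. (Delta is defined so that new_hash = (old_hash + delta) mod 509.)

Delta formula: (val(new) - val(old)) * B^(n-1-k) mod M
  val('f') - val('c') = 6 - 3 = 3
  B^(n-1-k) = 7^0 mod 509 = 1
  Delta = 3 * 1 mod 509 = 3

Answer: 3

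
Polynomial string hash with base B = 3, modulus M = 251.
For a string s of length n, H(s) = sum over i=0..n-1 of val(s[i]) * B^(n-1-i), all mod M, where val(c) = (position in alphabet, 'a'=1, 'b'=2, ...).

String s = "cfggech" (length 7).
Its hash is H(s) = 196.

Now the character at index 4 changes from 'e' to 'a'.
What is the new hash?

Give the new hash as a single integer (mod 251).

Answer: 160

Derivation:
val('e') = 5, val('a') = 1
Position k = 4, exponent = n-1-k = 2
B^2 mod M = 3^2 mod 251 = 9
Delta = (1 - 5) * 9 mod 251 = 215
New hash = (196 + 215) mod 251 = 160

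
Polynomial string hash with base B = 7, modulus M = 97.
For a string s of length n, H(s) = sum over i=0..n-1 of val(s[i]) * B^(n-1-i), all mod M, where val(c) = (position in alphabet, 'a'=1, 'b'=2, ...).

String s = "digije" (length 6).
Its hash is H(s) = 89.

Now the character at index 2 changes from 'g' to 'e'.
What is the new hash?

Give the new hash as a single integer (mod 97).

val('g') = 7, val('e') = 5
Position k = 2, exponent = n-1-k = 3
B^3 mod M = 7^3 mod 97 = 52
Delta = (5 - 7) * 52 mod 97 = 90
New hash = (89 + 90) mod 97 = 82

Answer: 82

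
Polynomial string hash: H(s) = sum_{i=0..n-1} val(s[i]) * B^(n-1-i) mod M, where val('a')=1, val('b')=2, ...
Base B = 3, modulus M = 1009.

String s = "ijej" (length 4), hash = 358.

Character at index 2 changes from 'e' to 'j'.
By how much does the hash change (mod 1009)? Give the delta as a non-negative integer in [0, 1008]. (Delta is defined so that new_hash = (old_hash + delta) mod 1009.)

Delta formula: (val(new) - val(old)) * B^(n-1-k) mod M
  val('j') - val('e') = 10 - 5 = 5
  B^(n-1-k) = 3^1 mod 1009 = 3
  Delta = 5 * 3 mod 1009 = 15

Answer: 15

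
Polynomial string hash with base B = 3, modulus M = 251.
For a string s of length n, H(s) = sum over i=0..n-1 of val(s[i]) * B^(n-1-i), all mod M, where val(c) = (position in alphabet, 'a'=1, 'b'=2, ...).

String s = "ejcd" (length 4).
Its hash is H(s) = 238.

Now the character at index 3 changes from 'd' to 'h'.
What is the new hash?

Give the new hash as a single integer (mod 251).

val('d') = 4, val('h') = 8
Position k = 3, exponent = n-1-k = 0
B^0 mod M = 3^0 mod 251 = 1
Delta = (8 - 4) * 1 mod 251 = 4
New hash = (238 + 4) mod 251 = 242

Answer: 242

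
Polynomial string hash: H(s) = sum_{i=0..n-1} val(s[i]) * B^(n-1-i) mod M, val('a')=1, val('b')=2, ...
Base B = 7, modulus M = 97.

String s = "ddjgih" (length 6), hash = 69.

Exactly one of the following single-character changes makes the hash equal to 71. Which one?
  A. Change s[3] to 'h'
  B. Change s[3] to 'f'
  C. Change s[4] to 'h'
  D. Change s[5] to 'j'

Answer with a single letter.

Answer: D

Derivation:
Option A: s[3]='g'->'h', delta=(8-7)*7^2 mod 97 = 49, hash=69+49 mod 97 = 21
Option B: s[3]='g'->'f', delta=(6-7)*7^2 mod 97 = 48, hash=69+48 mod 97 = 20
Option C: s[4]='i'->'h', delta=(8-9)*7^1 mod 97 = 90, hash=69+90 mod 97 = 62
Option D: s[5]='h'->'j', delta=(10-8)*7^0 mod 97 = 2, hash=69+2 mod 97 = 71 <-- target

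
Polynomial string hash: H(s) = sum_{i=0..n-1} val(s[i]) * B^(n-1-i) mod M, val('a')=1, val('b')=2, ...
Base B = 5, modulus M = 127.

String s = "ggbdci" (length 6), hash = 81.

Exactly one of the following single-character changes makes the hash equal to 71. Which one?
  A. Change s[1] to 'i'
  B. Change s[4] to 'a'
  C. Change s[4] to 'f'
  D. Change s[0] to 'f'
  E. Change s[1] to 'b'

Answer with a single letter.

Answer: B

Derivation:
Option A: s[1]='g'->'i', delta=(9-7)*5^4 mod 127 = 107, hash=81+107 mod 127 = 61
Option B: s[4]='c'->'a', delta=(1-3)*5^1 mod 127 = 117, hash=81+117 mod 127 = 71 <-- target
Option C: s[4]='c'->'f', delta=(6-3)*5^1 mod 127 = 15, hash=81+15 mod 127 = 96
Option D: s[0]='g'->'f', delta=(6-7)*5^5 mod 127 = 50, hash=81+50 mod 127 = 4
Option E: s[1]='g'->'b', delta=(2-7)*5^4 mod 127 = 50, hash=81+50 mod 127 = 4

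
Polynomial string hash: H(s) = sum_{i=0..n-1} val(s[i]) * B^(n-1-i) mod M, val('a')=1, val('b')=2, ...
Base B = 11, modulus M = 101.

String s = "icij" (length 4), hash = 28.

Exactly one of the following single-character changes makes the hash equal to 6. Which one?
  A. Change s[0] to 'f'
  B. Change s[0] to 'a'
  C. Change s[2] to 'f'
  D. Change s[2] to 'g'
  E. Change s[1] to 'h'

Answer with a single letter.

Answer: D

Derivation:
Option A: s[0]='i'->'f', delta=(6-9)*11^3 mod 101 = 47, hash=28+47 mod 101 = 75
Option B: s[0]='i'->'a', delta=(1-9)*11^3 mod 101 = 58, hash=28+58 mod 101 = 86
Option C: s[2]='i'->'f', delta=(6-9)*11^1 mod 101 = 68, hash=28+68 mod 101 = 96
Option D: s[2]='i'->'g', delta=(7-9)*11^1 mod 101 = 79, hash=28+79 mod 101 = 6 <-- target
Option E: s[1]='c'->'h', delta=(8-3)*11^2 mod 101 = 100, hash=28+100 mod 101 = 27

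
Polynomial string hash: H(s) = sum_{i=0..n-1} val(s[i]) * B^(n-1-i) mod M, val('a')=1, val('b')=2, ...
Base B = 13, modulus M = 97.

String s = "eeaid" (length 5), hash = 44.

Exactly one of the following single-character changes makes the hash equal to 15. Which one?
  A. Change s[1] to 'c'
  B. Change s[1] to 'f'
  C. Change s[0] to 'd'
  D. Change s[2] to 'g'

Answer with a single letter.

Option A: s[1]='e'->'c', delta=(3-5)*13^3 mod 97 = 68, hash=44+68 mod 97 = 15 <-- target
Option B: s[1]='e'->'f', delta=(6-5)*13^3 mod 97 = 63, hash=44+63 mod 97 = 10
Option C: s[0]='e'->'d', delta=(4-5)*13^4 mod 97 = 54, hash=44+54 mod 97 = 1
Option D: s[2]='a'->'g', delta=(7-1)*13^2 mod 97 = 44, hash=44+44 mod 97 = 88

Answer: A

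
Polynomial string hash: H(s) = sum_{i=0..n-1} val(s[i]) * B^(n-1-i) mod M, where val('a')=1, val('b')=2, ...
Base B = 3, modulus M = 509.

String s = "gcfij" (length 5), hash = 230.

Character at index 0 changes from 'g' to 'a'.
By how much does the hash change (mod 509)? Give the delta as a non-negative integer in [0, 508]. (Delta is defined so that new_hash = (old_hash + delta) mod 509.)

Answer: 23

Derivation:
Delta formula: (val(new) - val(old)) * B^(n-1-k) mod M
  val('a') - val('g') = 1 - 7 = -6
  B^(n-1-k) = 3^4 mod 509 = 81
  Delta = -6 * 81 mod 509 = 23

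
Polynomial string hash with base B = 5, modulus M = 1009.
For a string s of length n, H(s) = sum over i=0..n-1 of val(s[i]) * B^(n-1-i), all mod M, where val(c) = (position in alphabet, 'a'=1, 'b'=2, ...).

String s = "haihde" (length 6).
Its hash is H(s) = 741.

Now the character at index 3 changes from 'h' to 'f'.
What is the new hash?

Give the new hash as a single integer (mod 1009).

Answer: 691

Derivation:
val('h') = 8, val('f') = 6
Position k = 3, exponent = n-1-k = 2
B^2 mod M = 5^2 mod 1009 = 25
Delta = (6 - 8) * 25 mod 1009 = 959
New hash = (741 + 959) mod 1009 = 691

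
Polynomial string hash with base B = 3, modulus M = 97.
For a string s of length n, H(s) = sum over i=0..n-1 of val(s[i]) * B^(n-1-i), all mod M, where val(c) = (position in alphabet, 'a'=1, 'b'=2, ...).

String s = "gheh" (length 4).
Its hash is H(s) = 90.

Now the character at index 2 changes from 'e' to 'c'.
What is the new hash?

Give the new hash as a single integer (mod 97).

val('e') = 5, val('c') = 3
Position k = 2, exponent = n-1-k = 1
B^1 mod M = 3^1 mod 97 = 3
Delta = (3 - 5) * 3 mod 97 = 91
New hash = (90 + 91) mod 97 = 84

Answer: 84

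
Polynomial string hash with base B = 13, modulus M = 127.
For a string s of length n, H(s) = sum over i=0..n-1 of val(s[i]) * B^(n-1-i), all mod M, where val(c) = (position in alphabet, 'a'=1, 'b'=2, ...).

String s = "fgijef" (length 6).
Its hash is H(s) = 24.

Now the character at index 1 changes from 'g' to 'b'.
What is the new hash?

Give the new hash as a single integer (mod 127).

val('g') = 7, val('b') = 2
Position k = 1, exponent = n-1-k = 4
B^4 mod M = 13^4 mod 127 = 113
Delta = (2 - 7) * 113 mod 127 = 70
New hash = (24 + 70) mod 127 = 94

Answer: 94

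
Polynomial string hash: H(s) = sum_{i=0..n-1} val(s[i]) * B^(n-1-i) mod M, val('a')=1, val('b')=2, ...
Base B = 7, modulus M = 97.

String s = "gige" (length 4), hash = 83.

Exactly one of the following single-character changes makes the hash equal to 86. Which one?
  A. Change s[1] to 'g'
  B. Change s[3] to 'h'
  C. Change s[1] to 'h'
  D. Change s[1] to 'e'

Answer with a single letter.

Answer: B

Derivation:
Option A: s[1]='i'->'g', delta=(7-9)*7^2 mod 97 = 96, hash=83+96 mod 97 = 82
Option B: s[3]='e'->'h', delta=(8-5)*7^0 mod 97 = 3, hash=83+3 mod 97 = 86 <-- target
Option C: s[1]='i'->'h', delta=(8-9)*7^2 mod 97 = 48, hash=83+48 mod 97 = 34
Option D: s[1]='i'->'e', delta=(5-9)*7^2 mod 97 = 95, hash=83+95 mod 97 = 81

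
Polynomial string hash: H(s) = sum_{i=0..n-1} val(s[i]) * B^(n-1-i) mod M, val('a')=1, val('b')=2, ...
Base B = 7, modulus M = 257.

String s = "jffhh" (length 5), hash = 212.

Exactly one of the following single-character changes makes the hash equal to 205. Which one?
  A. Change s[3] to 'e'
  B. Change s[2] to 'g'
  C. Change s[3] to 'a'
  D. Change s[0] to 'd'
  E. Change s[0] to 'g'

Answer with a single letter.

Option A: s[3]='h'->'e', delta=(5-8)*7^1 mod 257 = 236, hash=212+236 mod 257 = 191
Option B: s[2]='f'->'g', delta=(7-6)*7^2 mod 257 = 49, hash=212+49 mod 257 = 4
Option C: s[3]='h'->'a', delta=(1-8)*7^1 mod 257 = 208, hash=212+208 mod 257 = 163
Option D: s[0]='j'->'d', delta=(4-10)*7^4 mod 257 = 243, hash=212+243 mod 257 = 198
Option E: s[0]='j'->'g', delta=(7-10)*7^4 mod 257 = 250, hash=212+250 mod 257 = 205 <-- target

Answer: E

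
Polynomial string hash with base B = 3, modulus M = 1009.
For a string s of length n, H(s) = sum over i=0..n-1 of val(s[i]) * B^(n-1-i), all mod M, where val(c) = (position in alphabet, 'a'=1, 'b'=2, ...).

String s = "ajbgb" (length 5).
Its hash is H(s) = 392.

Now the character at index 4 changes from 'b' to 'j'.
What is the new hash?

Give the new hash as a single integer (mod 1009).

Answer: 400

Derivation:
val('b') = 2, val('j') = 10
Position k = 4, exponent = n-1-k = 0
B^0 mod M = 3^0 mod 1009 = 1
Delta = (10 - 2) * 1 mod 1009 = 8
New hash = (392 + 8) mod 1009 = 400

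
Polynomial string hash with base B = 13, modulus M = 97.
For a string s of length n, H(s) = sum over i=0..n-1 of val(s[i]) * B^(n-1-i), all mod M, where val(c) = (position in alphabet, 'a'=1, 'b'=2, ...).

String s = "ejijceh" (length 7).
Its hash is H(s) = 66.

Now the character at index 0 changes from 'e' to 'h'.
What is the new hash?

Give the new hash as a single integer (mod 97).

val('e') = 5, val('h') = 8
Position k = 0, exponent = n-1-k = 6
B^6 mod M = 13^6 mod 97 = 89
Delta = (8 - 5) * 89 mod 97 = 73
New hash = (66 + 73) mod 97 = 42

Answer: 42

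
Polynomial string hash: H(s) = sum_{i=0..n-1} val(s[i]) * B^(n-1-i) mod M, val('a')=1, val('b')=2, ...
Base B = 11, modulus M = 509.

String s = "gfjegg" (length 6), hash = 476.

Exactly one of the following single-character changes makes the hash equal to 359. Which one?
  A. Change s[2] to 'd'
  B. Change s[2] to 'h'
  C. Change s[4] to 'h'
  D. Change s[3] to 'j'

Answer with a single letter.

Option A: s[2]='j'->'d', delta=(4-10)*11^3 mod 509 = 158, hash=476+158 mod 509 = 125
Option B: s[2]='j'->'h', delta=(8-10)*11^3 mod 509 = 392, hash=476+392 mod 509 = 359 <-- target
Option C: s[4]='g'->'h', delta=(8-7)*11^1 mod 509 = 11, hash=476+11 mod 509 = 487
Option D: s[3]='e'->'j', delta=(10-5)*11^2 mod 509 = 96, hash=476+96 mod 509 = 63

Answer: B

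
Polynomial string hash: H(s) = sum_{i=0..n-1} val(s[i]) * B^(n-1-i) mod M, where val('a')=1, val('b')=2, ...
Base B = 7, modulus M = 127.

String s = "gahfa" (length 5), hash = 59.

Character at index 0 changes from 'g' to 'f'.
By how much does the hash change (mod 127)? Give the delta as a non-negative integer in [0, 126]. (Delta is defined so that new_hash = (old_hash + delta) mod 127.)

Answer: 12

Derivation:
Delta formula: (val(new) - val(old)) * B^(n-1-k) mod M
  val('f') - val('g') = 6 - 7 = -1
  B^(n-1-k) = 7^4 mod 127 = 115
  Delta = -1 * 115 mod 127 = 12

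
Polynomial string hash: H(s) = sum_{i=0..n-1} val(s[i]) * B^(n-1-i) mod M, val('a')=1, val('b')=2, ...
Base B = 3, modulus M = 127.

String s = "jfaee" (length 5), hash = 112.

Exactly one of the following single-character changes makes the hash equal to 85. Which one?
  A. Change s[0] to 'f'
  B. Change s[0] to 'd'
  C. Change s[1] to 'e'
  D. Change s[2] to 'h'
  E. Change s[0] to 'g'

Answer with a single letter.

Option A: s[0]='j'->'f', delta=(6-10)*3^4 mod 127 = 57, hash=112+57 mod 127 = 42
Option B: s[0]='j'->'d', delta=(4-10)*3^4 mod 127 = 22, hash=112+22 mod 127 = 7
Option C: s[1]='f'->'e', delta=(5-6)*3^3 mod 127 = 100, hash=112+100 mod 127 = 85 <-- target
Option D: s[2]='a'->'h', delta=(8-1)*3^2 mod 127 = 63, hash=112+63 mod 127 = 48
Option E: s[0]='j'->'g', delta=(7-10)*3^4 mod 127 = 11, hash=112+11 mod 127 = 123

Answer: C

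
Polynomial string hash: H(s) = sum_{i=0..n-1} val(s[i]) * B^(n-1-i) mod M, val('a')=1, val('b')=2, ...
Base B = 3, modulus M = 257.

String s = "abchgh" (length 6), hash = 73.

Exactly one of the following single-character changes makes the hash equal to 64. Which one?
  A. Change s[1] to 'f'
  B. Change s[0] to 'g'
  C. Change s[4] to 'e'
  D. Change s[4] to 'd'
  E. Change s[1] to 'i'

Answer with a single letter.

Option A: s[1]='b'->'f', delta=(6-2)*3^4 mod 257 = 67, hash=73+67 mod 257 = 140
Option B: s[0]='a'->'g', delta=(7-1)*3^5 mod 257 = 173, hash=73+173 mod 257 = 246
Option C: s[4]='g'->'e', delta=(5-7)*3^1 mod 257 = 251, hash=73+251 mod 257 = 67
Option D: s[4]='g'->'d', delta=(4-7)*3^1 mod 257 = 248, hash=73+248 mod 257 = 64 <-- target
Option E: s[1]='b'->'i', delta=(9-2)*3^4 mod 257 = 53, hash=73+53 mod 257 = 126

Answer: D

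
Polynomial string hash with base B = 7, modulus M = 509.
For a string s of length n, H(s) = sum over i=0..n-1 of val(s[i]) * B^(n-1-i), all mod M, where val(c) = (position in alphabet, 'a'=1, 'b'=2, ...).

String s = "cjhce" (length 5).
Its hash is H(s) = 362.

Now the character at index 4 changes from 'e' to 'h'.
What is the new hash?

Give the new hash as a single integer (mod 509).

val('e') = 5, val('h') = 8
Position k = 4, exponent = n-1-k = 0
B^0 mod M = 7^0 mod 509 = 1
Delta = (8 - 5) * 1 mod 509 = 3
New hash = (362 + 3) mod 509 = 365

Answer: 365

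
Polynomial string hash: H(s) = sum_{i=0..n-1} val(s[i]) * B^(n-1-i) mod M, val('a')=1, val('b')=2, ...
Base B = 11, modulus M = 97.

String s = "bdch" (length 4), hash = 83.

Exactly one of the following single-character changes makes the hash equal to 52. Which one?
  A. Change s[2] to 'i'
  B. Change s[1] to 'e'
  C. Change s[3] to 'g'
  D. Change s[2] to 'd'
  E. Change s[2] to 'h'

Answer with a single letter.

Answer: A

Derivation:
Option A: s[2]='c'->'i', delta=(9-3)*11^1 mod 97 = 66, hash=83+66 mod 97 = 52 <-- target
Option B: s[1]='d'->'e', delta=(5-4)*11^2 mod 97 = 24, hash=83+24 mod 97 = 10
Option C: s[3]='h'->'g', delta=(7-8)*11^0 mod 97 = 96, hash=83+96 mod 97 = 82
Option D: s[2]='c'->'d', delta=(4-3)*11^1 mod 97 = 11, hash=83+11 mod 97 = 94
Option E: s[2]='c'->'h', delta=(8-3)*11^1 mod 97 = 55, hash=83+55 mod 97 = 41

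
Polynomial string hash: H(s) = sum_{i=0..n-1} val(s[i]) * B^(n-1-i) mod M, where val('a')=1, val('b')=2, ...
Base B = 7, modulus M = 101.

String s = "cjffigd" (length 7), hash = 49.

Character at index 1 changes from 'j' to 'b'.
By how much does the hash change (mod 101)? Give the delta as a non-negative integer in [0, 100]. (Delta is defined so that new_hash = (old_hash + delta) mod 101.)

Delta formula: (val(new) - val(old)) * B^(n-1-k) mod M
  val('b') - val('j') = 2 - 10 = -8
  B^(n-1-k) = 7^5 mod 101 = 41
  Delta = -8 * 41 mod 101 = 76

Answer: 76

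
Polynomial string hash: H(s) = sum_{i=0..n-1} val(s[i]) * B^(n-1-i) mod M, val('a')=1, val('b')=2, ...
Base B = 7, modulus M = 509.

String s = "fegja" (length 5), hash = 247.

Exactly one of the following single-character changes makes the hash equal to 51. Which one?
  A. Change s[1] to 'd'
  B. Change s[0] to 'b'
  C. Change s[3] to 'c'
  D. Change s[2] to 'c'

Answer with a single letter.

Option A: s[1]='e'->'d', delta=(4-5)*7^3 mod 509 = 166, hash=247+166 mod 509 = 413
Option B: s[0]='f'->'b', delta=(2-6)*7^4 mod 509 = 67, hash=247+67 mod 509 = 314
Option C: s[3]='j'->'c', delta=(3-10)*7^1 mod 509 = 460, hash=247+460 mod 509 = 198
Option D: s[2]='g'->'c', delta=(3-7)*7^2 mod 509 = 313, hash=247+313 mod 509 = 51 <-- target

Answer: D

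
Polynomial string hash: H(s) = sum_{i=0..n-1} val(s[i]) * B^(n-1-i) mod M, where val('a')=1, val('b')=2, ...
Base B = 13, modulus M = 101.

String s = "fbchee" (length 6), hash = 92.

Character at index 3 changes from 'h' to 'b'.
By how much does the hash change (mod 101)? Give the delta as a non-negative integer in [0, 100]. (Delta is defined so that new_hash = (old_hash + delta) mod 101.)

Answer: 97

Derivation:
Delta formula: (val(new) - val(old)) * B^(n-1-k) mod M
  val('b') - val('h') = 2 - 8 = -6
  B^(n-1-k) = 13^2 mod 101 = 68
  Delta = -6 * 68 mod 101 = 97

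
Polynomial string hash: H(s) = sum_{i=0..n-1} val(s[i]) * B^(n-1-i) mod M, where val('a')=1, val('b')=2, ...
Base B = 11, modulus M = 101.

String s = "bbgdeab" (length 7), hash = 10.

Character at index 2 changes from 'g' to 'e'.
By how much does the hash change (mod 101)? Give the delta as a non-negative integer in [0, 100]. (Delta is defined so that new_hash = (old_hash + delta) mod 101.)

Answer: 8

Derivation:
Delta formula: (val(new) - val(old)) * B^(n-1-k) mod M
  val('e') - val('g') = 5 - 7 = -2
  B^(n-1-k) = 11^4 mod 101 = 97
  Delta = -2 * 97 mod 101 = 8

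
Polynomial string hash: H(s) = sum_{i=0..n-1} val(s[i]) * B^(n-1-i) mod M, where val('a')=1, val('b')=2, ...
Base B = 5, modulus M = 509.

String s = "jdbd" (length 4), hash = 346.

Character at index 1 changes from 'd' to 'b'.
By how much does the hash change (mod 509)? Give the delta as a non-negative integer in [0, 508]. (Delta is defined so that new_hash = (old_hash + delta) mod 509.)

Delta formula: (val(new) - val(old)) * B^(n-1-k) mod M
  val('b') - val('d') = 2 - 4 = -2
  B^(n-1-k) = 5^2 mod 509 = 25
  Delta = -2 * 25 mod 509 = 459

Answer: 459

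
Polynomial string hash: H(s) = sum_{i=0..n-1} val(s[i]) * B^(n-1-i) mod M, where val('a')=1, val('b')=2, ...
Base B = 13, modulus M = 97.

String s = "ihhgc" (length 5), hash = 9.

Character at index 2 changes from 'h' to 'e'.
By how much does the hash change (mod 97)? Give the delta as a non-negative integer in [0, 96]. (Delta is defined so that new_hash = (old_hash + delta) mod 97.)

Answer: 75

Derivation:
Delta formula: (val(new) - val(old)) * B^(n-1-k) mod M
  val('e') - val('h') = 5 - 8 = -3
  B^(n-1-k) = 13^2 mod 97 = 72
  Delta = -3 * 72 mod 97 = 75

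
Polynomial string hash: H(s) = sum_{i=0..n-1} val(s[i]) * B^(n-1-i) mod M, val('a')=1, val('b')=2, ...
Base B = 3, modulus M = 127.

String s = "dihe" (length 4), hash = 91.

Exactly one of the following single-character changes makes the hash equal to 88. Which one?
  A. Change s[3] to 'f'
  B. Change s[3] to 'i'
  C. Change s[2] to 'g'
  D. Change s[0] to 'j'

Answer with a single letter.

Option A: s[3]='e'->'f', delta=(6-5)*3^0 mod 127 = 1, hash=91+1 mod 127 = 92
Option B: s[3]='e'->'i', delta=(9-5)*3^0 mod 127 = 4, hash=91+4 mod 127 = 95
Option C: s[2]='h'->'g', delta=(7-8)*3^1 mod 127 = 124, hash=91+124 mod 127 = 88 <-- target
Option D: s[0]='d'->'j', delta=(10-4)*3^3 mod 127 = 35, hash=91+35 mod 127 = 126

Answer: C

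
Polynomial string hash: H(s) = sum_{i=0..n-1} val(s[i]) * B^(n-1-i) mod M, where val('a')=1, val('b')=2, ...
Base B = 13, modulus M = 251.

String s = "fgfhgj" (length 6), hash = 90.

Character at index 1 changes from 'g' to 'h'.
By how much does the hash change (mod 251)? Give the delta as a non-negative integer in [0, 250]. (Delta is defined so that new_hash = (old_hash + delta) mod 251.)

Answer: 198

Derivation:
Delta formula: (val(new) - val(old)) * B^(n-1-k) mod M
  val('h') - val('g') = 8 - 7 = 1
  B^(n-1-k) = 13^4 mod 251 = 198
  Delta = 1 * 198 mod 251 = 198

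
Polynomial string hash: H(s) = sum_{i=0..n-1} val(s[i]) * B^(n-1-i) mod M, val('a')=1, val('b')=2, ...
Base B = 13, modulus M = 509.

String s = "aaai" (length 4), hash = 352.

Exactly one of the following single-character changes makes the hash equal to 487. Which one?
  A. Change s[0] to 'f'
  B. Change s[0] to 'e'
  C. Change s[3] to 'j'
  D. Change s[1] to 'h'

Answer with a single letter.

Answer: B

Derivation:
Option A: s[0]='a'->'f', delta=(6-1)*13^3 mod 509 = 296, hash=352+296 mod 509 = 139
Option B: s[0]='a'->'e', delta=(5-1)*13^3 mod 509 = 135, hash=352+135 mod 509 = 487 <-- target
Option C: s[3]='i'->'j', delta=(10-9)*13^0 mod 509 = 1, hash=352+1 mod 509 = 353
Option D: s[1]='a'->'h', delta=(8-1)*13^2 mod 509 = 165, hash=352+165 mod 509 = 8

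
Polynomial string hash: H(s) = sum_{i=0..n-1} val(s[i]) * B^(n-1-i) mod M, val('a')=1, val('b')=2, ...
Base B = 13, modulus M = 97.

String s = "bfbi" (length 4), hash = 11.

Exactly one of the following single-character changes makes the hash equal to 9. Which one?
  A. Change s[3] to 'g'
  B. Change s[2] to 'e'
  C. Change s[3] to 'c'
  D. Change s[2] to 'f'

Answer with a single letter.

Option A: s[3]='i'->'g', delta=(7-9)*13^0 mod 97 = 95, hash=11+95 mod 97 = 9 <-- target
Option B: s[2]='b'->'e', delta=(5-2)*13^1 mod 97 = 39, hash=11+39 mod 97 = 50
Option C: s[3]='i'->'c', delta=(3-9)*13^0 mod 97 = 91, hash=11+91 mod 97 = 5
Option D: s[2]='b'->'f', delta=(6-2)*13^1 mod 97 = 52, hash=11+52 mod 97 = 63

Answer: A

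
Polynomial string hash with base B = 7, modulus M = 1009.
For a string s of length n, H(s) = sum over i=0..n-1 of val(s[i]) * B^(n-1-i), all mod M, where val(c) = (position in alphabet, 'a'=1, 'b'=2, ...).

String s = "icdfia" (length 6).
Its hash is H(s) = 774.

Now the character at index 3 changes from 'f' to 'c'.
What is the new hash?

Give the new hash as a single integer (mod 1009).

Answer: 627

Derivation:
val('f') = 6, val('c') = 3
Position k = 3, exponent = n-1-k = 2
B^2 mod M = 7^2 mod 1009 = 49
Delta = (3 - 6) * 49 mod 1009 = 862
New hash = (774 + 862) mod 1009 = 627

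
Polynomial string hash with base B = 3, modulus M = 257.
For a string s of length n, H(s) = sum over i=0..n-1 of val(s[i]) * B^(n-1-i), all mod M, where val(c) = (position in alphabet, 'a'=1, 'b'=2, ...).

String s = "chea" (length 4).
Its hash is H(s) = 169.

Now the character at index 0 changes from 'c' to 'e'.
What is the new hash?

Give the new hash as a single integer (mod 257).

val('c') = 3, val('e') = 5
Position k = 0, exponent = n-1-k = 3
B^3 mod M = 3^3 mod 257 = 27
Delta = (5 - 3) * 27 mod 257 = 54
New hash = (169 + 54) mod 257 = 223

Answer: 223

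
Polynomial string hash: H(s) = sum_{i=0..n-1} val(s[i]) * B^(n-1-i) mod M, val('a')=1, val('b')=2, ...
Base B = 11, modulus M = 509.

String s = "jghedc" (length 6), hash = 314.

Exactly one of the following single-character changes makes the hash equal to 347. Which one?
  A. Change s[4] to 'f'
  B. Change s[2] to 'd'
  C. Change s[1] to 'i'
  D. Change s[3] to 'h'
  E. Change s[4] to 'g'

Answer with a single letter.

Option A: s[4]='d'->'f', delta=(6-4)*11^1 mod 509 = 22, hash=314+22 mod 509 = 336
Option B: s[2]='h'->'d', delta=(4-8)*11^3 mod 509 = 275, hash=314+275 mod 509 = 80
Option C: s[1]='g'->'i', delta=(9-7)*11^4 mod 509 = 269, hash=314+269 mod 509 = 74
Option D: s[3]='e'->'h', delta=(8-5)*11^2 mod 509 = 363, hash=314+363 mod 509 = 168
Option E: s[4]='d'->'g', delta=(7-4)*11^1 mod 509 = 33, hash=314+33 mod 509 = 347 <-- target

Answer: E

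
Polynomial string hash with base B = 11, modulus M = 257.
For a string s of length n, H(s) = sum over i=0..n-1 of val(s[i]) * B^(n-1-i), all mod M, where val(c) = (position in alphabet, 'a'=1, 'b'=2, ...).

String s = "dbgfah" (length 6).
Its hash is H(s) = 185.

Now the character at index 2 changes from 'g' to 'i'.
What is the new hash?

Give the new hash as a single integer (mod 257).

val('g') = 7, val('i') = 9
Position k = 2, exponent = n-1-k = 3
B^3 mod M = 11^3 mod 257 = 46
Delta = (9 - 7) * 46 mod 257 = 92
New hash = (185 + 92) mod 257 = 20

Answer: 20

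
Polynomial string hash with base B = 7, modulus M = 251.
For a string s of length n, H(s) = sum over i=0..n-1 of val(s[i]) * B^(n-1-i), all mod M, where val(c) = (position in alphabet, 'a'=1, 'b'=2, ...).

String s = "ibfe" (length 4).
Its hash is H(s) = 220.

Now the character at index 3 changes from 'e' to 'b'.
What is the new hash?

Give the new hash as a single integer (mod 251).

val('e') = 5, val('b') = 2
Position k = 3, exponent = n-1-k = 0
B^0 mod M = 7^0 mod 251 = 1
Delta = (2 - 5) * 1 mod 251 = 248
New hash = (220 + 248) mod 251 = 217

Answer: 217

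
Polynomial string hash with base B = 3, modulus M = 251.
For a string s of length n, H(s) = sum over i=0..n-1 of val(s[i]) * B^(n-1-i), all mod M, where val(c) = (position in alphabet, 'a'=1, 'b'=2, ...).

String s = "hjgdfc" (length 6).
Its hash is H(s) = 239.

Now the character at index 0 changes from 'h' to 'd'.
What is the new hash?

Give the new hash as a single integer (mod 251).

val('h') = 8, val('d') = 4
Position k = 0, exponent = n-1-k = 5
B^5 mod M = 3^5 mod 251 = 243
Delta = (4 - 8) * 243 mod 251 = 32
New hash = (239 + 32) mod 251 = 20

Answer: 20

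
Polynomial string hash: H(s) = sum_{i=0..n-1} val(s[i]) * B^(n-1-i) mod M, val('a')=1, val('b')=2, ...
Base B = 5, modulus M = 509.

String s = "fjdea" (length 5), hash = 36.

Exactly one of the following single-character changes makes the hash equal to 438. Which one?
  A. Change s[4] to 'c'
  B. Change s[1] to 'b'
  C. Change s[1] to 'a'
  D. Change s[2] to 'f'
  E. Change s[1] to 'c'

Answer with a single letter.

Answer: C

Derivation:
Option A: s[4]='a'->'c', delta=(3-1)*5^0 mod 509 = 2, hash=36+2 mod 509 = 38
Option B: s[1]='j'->'b', delta=(2-10)*5^3 mod 509 = 18, hash=36+18 mod 509 = 54
Option C: s[1]='j'->'a', delta=(1-10)*5^3 mod 509 = 402, hash=36+402 mod 509 = 438 <-- target
Option D: s[2]='d'->'f', delta=(6-4)*5^2 mod 509 = 50, hash=36+50 mod 509 = 86
Option E: s[1]='j'->'c', delta=(3-10)*5^3 mod 509 = 143, hash=36+143 mod 509 = 179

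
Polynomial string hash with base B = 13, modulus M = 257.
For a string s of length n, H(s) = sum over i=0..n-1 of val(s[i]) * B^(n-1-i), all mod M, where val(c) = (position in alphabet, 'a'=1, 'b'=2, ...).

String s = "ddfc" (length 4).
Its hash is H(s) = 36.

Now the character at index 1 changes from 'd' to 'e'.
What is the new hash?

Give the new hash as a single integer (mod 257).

Answer: 205

Derivation:
val('d') = 4, val('e') = 5
Position k = 1, exponent = n-1-k = 2
B^2 mod M = 13^2 mod 257 = 169
Delta = (5 - 4) * 169 mod 257 = 169
New hash = (36 + 169) mod 257 = 205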